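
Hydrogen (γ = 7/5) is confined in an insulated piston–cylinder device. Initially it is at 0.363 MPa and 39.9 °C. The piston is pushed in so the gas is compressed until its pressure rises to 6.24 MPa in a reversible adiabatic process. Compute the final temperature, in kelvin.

T₂ ≈ 706 K

Adiabatic: T₂/T₁ = (P₂/P₁)^((γ−1)/γ).
T₁ = 39.9 °C = 313 K.
T₂ = 313 × (6.24/0.363)^(2/7) = 705.6 K.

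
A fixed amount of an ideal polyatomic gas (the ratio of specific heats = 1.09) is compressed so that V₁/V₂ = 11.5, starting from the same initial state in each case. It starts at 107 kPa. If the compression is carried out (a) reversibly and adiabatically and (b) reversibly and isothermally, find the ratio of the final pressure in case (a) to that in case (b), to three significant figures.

Isothermal: P_b = P₁(V₁/V₂) = 107×11.5.
Adiabatic: P_a = P₁(V₁/V₂)^γ = 107×11.5^(1.09).
P_a/P_b = (V₁/V₂)^(γ−1) = 11.5^(0.09) = 1.246.

P_adiabatic / P_isothermal ≈ 1.25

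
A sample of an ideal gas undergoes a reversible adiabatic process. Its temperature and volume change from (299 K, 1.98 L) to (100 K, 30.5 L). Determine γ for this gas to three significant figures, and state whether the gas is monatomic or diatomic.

γ ≈ 1.40; diatomic

TV^(γ−1) = const ⇒ γ − 1 = ln(T₂/T₁) / ln(V₁/V₂).
γ = 1 + ln(100/299) / ln(1.98/30.5) = 1.401.
γ ≈ 1.40 is close to 7/5, so the gas is diatomic.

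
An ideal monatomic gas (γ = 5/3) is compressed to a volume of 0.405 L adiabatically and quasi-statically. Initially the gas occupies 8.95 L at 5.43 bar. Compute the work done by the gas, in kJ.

W ≈ -50.1 kJ

P₂ = P₁(V₁/V₂)^γ = 5.43×(8.95/0.405)^(5/3) = 945 bar.
For a reversible adiabat, W_by_gas = (P₁V₁ − P₂V₂)/(γ−1).
W_by = (543000×0.00895 − 9.45×10^7×0.000405) / (2/3) = -50120 J.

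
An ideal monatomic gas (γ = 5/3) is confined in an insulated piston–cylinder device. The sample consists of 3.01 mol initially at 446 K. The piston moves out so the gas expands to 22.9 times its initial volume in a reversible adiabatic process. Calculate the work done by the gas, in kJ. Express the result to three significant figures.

Adiabatic: T₁V₁^(γ−1) = T₂V₂^(γ−1) ⇒ T₂ = T₁ (V₁/V₂)^(γ−1).
T₂ = 446 × (1/22.9)^(2/3) = 55.31 K.
Q = 0, so ΔU = W_on_gas = nCᵥΔT with Cᵥ = R/(γ−1) = 12.47 J/(mol·K).
ΔU = 3.01 × 12.47 × (55.31 − 446) = -14670 J.
Work done by the gas = −ΔU = 14670 J.

W ≈ 14.7 kJ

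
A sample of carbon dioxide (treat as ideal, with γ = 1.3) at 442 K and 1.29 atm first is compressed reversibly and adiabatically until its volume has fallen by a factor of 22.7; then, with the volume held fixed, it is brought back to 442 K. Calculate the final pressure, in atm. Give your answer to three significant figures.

Adiabatic step (PV^γ = const): P₂ = 1.29×22.7^(1.3) = 74.72 atm; T₂ = 442×22.7^(0.3) = 1128 K.
Isochoric: P₃ = P₂(T₃/T₂) = 74.72 × (442/1128) = 29.28 atm.

P₃ ≈ 29.3 atm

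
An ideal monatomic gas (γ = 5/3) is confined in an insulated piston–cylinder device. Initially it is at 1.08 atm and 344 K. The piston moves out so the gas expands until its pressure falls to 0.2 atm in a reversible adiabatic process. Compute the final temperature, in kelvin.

Along an adiabat T P^((1−γ)/γ) is constant, so T₂ = T₁ (P₂/P₁)^((γ−1)/γ).
T₂ = 344 × (0.2/1.08)^(2/5) = 175.2 K.

T₂ ≈ 175 K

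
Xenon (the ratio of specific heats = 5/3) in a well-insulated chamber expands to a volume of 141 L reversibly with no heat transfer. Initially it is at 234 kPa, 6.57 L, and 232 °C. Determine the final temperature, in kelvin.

For a reversible adiabat TV^(γ−1) is constant, so T₂ = T₁ (V₁/V₂)^(γ−1).
T₁ = 232 °C = 505.1 K.
T₂ = 505.1 × (6.57/141)^(2/3) = 65.41 K.

T₂ ≈ 65.4 K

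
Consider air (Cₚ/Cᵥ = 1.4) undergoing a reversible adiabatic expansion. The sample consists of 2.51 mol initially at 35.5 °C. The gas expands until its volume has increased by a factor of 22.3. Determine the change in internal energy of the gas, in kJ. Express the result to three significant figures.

Adiabatic: T₁V₁^(γ−1) = T₂V₂^(γ−1) ⇒ T₂ = T₁ (V₁/V₂)^(γ−1).
T₁ = 35.5 °C = 308.6 K.
T₂ = 308.6 × (1/22.3)^(0.4) = 89.15 K.
Q = 0, so ΔU = W_on_gas = nCᵥΔT with Cᵥ = R/(γ−1) = 20.79 J/(mol·K).
ΔU = 2.51 × 20.79 × (89.15 − 308.6) = -11450 J.

ΔU ≈ -11.5 kJ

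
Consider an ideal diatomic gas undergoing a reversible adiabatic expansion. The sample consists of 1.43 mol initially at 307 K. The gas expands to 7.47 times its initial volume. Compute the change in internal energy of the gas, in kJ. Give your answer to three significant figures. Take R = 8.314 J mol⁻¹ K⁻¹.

ΔU ≈ -5.04 kJ

For a reversible adiabat TV^(γ−1) is constant, so T₂ = T₁ (V₁/V₂)^(γ−1).
γ = 7/5 for a diatomic ideal gas, so γ−1 = 2/5.
T₂ = 307 × (1/7.47)^(2/5) = 137.3 K.
Q = 0, so ΔU = W_on_gas = nCᵥΔT with Cᵥ = R/(γ−1) = 20.79 J/(mol·K).
ΔU = 1.43 × 20.79 × (137.3 − 307) = -5043 J.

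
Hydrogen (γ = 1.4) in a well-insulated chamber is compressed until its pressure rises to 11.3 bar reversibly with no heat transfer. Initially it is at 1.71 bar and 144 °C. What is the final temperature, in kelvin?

Adiabatic: T₂/T₁ = (P₂/P₁)^((γ−1)/γ).
T₁ = 144 °C = 417.1 K.
T₂ = 417.1 × (11.3/1.71)^(0.286) = 715.5 K.

T₂ ≈ 715 K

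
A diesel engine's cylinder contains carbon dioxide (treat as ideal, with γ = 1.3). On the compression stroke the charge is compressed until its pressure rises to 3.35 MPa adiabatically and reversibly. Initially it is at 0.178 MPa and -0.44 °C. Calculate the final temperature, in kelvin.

Adiabatic: T₂/T₁ = (P₂/P₁)^((γ−1)/γ).
T₁ = -0.44 °C = 272.7 K.
T₂ = 272.7 × (3.35/0.178)^(0.231) = 536.8 K.

T₂ ≈ 537 K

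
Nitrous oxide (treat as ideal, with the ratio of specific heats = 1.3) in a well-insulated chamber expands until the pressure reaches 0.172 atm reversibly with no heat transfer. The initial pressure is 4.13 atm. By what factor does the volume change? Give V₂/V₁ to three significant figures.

V₂/V₁ ≈ 11.5

From PV^γ = const, V₂/V₁ = (P₁/P₂)^(1/γ).
V₂/V₁ = (4.13/0.172)^(0.769) = 11.53.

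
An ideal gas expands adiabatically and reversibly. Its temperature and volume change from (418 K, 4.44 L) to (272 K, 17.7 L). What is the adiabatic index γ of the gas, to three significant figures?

TV^(γ−1) = const ⇒ γ − 1 = ln(T₂/T₁) / ln(V₁/V₂).
γ = 1 + ln(272/418) / ln(4.44/17.7) = 1.311.

γ ≈ 1.31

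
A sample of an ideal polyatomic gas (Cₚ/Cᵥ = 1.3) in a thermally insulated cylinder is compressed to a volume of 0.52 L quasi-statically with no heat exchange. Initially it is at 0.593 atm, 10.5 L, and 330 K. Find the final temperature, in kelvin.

T₂ ≈ 813 K

Adiabatic: T₁V₁^(γ−1) = T₂V₂^(γ−1) ⇒ T₂ = T₁ (V₁/V₂)^(γ−1).
T₂ = 330 × (10.5/0.52)^(0.3) = 813 K.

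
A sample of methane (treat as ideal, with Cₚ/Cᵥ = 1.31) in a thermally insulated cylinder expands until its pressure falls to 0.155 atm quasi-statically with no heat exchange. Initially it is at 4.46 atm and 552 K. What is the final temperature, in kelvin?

T₂ ≈ 249 K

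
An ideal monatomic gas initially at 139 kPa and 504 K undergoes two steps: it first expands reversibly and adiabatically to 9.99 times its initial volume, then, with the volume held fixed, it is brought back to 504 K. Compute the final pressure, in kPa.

P₃ ≈ 13.9 kPa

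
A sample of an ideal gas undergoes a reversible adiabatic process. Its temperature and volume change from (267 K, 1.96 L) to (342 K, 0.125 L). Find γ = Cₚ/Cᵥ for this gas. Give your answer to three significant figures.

γ ≈ 1.09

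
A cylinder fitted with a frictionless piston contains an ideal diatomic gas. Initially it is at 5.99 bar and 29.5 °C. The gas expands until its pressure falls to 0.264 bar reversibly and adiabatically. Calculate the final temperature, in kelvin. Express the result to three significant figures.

T₂ ≈ 124 K

Adiabatic: T₂/T₁ = (P₂/P₁)^((γ−1)/γ).
For a diatomic ideal gas γ = 7/5, so (γ−1)/γ = 2/7.
T₁ = 29.5 °C = 302.6 K.
T₂ = 302.6 × (0.264/5.99)^(2/7) = 124 K.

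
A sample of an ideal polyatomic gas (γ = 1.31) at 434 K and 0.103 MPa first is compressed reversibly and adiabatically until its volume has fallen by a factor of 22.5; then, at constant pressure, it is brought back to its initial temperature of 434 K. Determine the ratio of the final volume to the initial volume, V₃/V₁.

V₃/V₁ ≈ 0.0169

Adiabatic step: V₂/V₁ = 0.04444; T₂ = T₁·22.5^(0.31) = 1139 K.
Isobaric step: V₃/V₂ = T₃/T₂ = 434/1139.
V₃/V₁ = (V₂/V₁)(V₃/V₂) = 0.04444 × (434/1139) = 0.01693.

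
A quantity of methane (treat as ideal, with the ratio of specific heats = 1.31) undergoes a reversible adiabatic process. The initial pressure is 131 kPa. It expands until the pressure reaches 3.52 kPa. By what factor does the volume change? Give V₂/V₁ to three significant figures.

From PV^γ = const, V₂/V₁ = (P₁/P₂)^(1/γ).
V₂/V₁ = (131/3.52)^(0.763) = 15.81.

V₂/V₁ ≈ 15.8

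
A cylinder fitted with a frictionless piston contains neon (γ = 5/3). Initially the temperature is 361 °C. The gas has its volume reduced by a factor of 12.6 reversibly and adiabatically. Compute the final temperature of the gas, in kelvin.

T₂ ≈ 3430 K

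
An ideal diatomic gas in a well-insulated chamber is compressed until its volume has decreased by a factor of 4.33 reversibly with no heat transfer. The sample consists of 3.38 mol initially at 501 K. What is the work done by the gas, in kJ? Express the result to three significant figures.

W ≈ -28.1 kJ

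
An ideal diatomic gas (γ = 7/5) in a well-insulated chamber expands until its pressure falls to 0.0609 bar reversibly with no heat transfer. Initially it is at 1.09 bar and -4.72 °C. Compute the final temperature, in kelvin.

Adiabatic: T₂/T₁ = (P₂/P₁)^((γ−1)/γ).
T₁ = -4.72 °C = 268.4 K.
T₂ = 268.4 × (0.0609/1.09)^(2/7) = 117.7 K.

T₂ ≈ 118 K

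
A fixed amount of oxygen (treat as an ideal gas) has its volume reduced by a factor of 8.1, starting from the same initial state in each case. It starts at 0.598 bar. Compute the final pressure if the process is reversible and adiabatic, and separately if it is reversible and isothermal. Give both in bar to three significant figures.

adiabatic: 11.2 bar; isothermal: 4.84 bar

For a diatomic ideal gas γ = 7/5.
Isothermal: P₂ = P₁(V₁/V₂) = 0.598×8.1 = 4.844 bar.
Adiabatic: P₂ = P₁(V₁/V₂)^γ = 0.598×8.1^(7/5) = 11.18 bar.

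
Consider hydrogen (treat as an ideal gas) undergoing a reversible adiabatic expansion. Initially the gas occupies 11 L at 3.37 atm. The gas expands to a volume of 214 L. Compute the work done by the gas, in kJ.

γ = 7/5 for a diatomic ideal gas.
P₂ = P₁(V₁/V₂)^γ = 3.37×(11/214)^(7/5) = 0.05284 atm.
For a reversible adiabat, W_by_gas = (P₁V₁ − P₂V₂)/(γ−1).
W_by = (341500×0.011 − 5354×0.214) / (2/5) = 6526 J.

W ≈ 6.53 kJ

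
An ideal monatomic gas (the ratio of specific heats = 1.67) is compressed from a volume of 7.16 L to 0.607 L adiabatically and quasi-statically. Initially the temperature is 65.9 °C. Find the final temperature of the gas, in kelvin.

T₂ ≈ 1770 K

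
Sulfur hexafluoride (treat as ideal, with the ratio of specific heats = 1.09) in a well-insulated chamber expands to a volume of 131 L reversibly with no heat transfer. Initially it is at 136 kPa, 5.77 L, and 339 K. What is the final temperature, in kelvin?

T₂ ≈ 256 K

Adiabatic: T₁V₁^(γ−1) = T₂V₂^(γ−1) ⇒ T₂ = T₁ (V₁/V₂)^(γ−1).
T₂ = 339 × (5.77/131)^(0.09) = 255.9 K.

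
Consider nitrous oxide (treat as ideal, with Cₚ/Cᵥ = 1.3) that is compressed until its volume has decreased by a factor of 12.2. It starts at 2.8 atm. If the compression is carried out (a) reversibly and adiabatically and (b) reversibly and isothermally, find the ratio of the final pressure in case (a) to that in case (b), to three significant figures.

Isothermal: P_b = P₁(V₁/V₂) = 2.8×12.2.
Adiabatic: P_a = P₁(V₁/V₂)^γ = 2.8×12.2^(1.3).
P_a/P_b = (V₁/V₂)^(γ−1) = 12.2^(0.3) = 2.118.

P_adiabatic / P_isothermal ≈ 2.12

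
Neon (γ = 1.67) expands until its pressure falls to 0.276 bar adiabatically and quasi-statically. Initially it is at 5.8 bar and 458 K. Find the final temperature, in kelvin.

T₂ ≈ 135 K

Along an adiabat T P^((1−γ)/γ) is constant, so T₂ = T₁ (P₂/P₁)^((γ−1)/γ).
T₂ = 458 × (0.276/5.8)^(0.401) = 135 K.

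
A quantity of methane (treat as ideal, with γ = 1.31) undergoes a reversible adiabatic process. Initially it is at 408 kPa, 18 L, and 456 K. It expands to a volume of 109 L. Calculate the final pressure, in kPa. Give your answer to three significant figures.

P₂ ≈ 38.6 kPa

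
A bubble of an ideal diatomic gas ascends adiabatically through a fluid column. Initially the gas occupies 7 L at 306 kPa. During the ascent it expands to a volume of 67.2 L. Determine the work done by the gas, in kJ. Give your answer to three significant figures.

γ = 7/5 for a diatomic ideal gas.
P₂ = P₁(V₁/V₂)^γ = 306×(7/67.2)^(7/5) = 12.9 kPa.
For a reversible adiabat, W_by_gas = (P₁V₁ − P₂V₂)/(γ−1).
W_by = (306000×0.007 − 12900×0.0672) / (2/5) = 3188 J.

W ≈ 3.19 kJ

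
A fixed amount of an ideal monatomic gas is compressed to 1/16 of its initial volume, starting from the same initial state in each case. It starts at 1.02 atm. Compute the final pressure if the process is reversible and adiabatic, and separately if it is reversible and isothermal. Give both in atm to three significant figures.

adiabatic: 104 atm; isothermal: 16.3 atm

For a monatomic ideal gas γ = 5/3.
Isothermal: P₂ = P₁(V₁/V₂) = 1.02×16 = 16.32 atm.
Adiabatic: P₂ = P₁(V₁/V₂)^γ = 1.02×16^(5/3) = 103.6 atm.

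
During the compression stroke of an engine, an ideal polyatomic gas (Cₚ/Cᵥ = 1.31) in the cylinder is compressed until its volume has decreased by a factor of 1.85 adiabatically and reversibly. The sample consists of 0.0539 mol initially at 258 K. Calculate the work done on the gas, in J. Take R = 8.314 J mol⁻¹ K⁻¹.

W ≈ 78.4 J

Adiabatic: T₁V₁^(γ−1) = T₂V₂^(γ−1) ⇒ T₂ = T₁ (V₁/V₂)^(γ−1).
T₂ = 258 × 1.85^(0.31) = 312.2 K.
Q = 0, so ΔU = W_on_gas = nCᵥΔT with Cᵥ = R/(γ−1) = 26.82 J/(mol·K).
ΔU = 0.0539 × 26.82 × (312.2 − 258) = 78.36 J.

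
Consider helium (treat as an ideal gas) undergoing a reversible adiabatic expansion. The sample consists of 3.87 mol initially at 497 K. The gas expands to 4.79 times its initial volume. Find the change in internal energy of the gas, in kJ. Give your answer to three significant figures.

ΔU ≈ -15.5 kJ

For a reversible adiabat TV^(γ−1) is constant, so T₂ = T₁ (V₁/V₂)^(γ−1).
γ = 5/3 for a monatomic ideal gas, so γ−1 = 2/3.
T₂ = 497 × (1/4.79)^(2/3) = 174.9 K.
Q = 0, so ΔU = W_on_gas = nCᵥΔT with Cᵥ = R/(γ−1) = 12.47 J/(mol·K).
ΔU = 3.87 × 12.47 × (174.9 − 497) = -15550 J.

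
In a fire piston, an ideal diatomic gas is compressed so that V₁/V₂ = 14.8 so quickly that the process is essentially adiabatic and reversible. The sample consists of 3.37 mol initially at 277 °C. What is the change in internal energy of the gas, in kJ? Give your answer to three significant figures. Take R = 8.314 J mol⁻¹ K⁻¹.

For a reversible adiabat TV^(γ−1) is constant, so T₂ = T₁ (V₁/V₂)^(γ−1).
γ = 7/5 for a diatomic ideal gas, so γ−1 = 2/5.
T₁ = 277 °C = 550.1 K.
T₂ = 550.1 × 14.8^(2/5) = 1617 K.
Q = 0, so ΔU = W_on_gas = nCᵥΔT with Cᵥ = R/(γ−1) = 20.79 J/(mol·K).
ΔU = 3.37 × 20.79 × (1617 − 550.1) = 74700 J.

ΔU ≈ 74.7 kJ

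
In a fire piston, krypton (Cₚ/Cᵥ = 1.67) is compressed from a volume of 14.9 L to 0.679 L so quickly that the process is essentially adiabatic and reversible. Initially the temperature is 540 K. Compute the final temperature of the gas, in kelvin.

T₂ ≈ 4280 K

For a reversible adiabat TV^(γ−1) is constant, so T₂ = T₁ (V₁/V₂)^(γ−1).
T₂ = 540 × (14.9/0.679)^(0.67) = 4276 K.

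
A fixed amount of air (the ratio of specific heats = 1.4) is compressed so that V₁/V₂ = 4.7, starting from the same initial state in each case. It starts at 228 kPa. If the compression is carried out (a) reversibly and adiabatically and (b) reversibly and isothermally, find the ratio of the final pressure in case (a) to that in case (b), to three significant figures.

Isothermal: P_b = P₁(V₁/V₂) = 228×4.7.
Adiabatic: P_a = P₁(V₁/V₂)^γ = 228×4.7^(1.4).
P_a/P_b = (V₁/V₂)^(γ−1) = 4.7^(0.4) = 1.857.

P_adiabatic / P_isothermal ≈ 1.86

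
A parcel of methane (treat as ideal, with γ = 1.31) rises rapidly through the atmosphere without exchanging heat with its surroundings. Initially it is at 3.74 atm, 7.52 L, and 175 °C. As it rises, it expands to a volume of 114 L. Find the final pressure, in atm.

Since PV^γ is constant along a reversible adiabat, P₂ = P₁ (V₁/V₂)^γ.
P₂ = 3.74 × (7.52/114)^(1.31) = 0.1062 atm.

P₂ ≈ 0.106 atm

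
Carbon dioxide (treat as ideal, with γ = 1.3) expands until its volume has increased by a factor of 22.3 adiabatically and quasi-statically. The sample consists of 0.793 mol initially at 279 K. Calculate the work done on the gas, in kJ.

For a reversible adiabat TV^(γ−1) is constant, so T₂ = T₁ (V₁/V₂)^(γ−1).
T₂ = 279 × (1/22.3)^(0.3) = 109.9 K.
Q = 0, so ΔU = W_on_gas = nCᵥΔT with Cᵥ = R/(γ−1) = 27.71 J/(mol·K).
ΔU = 0.793 × 27.71 × (109.9 − 279) = -3716 J.

W ≈ -3.72 kJ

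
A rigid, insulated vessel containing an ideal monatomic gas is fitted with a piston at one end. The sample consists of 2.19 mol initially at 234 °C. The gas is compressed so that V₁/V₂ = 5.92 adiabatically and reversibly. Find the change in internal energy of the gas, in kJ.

ΔU ≈ 31.5 kJ

Adiabatic: T₁V₁^(γ−1) = T₂V₂^(γ−1) ⇒ T₂ = T₁ (V₁/V₂)^(γ−1).
γ = 5/3 for a monatomic ideal gas, so γ−1 = 2/3.
T₁ = 234 °C = 507.1 K.
T₂ = 507.1 × 5.92^(2/3) = 1660 K.
Q = 0, so ΔU = W_on_gas = nCᵥΔT with Cᵥ = R/(γ−1) = 12.47 J/(mol·K).
ΔU = 2.19 × 12.47 × (1660 − 507.1) = 31480 J.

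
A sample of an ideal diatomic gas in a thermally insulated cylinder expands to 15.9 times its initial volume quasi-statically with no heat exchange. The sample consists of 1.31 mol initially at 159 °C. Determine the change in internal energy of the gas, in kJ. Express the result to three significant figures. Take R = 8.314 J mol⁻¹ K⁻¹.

Adiabatic: T₁V₁^(γ−1) = T₂V₂^(γ−1) ⇒ T₂ = T₁ (V₁/V₂)^(γ−1).
γ = 7/5 for a diatomic ideal gas, so γ−1 = 2/5.
T₁ = 159 °C = 432.1 K.
T₂ = 432.1 × (1/15.9)^(2/5) = 142.9 K.
Q = 0, so ΔU = W_on_gas = nCᵥΔT with Cᵥ = R/(γ−1) = 20.79 J/(mol·K).
ΔU = 1.31 × 20.79 × (142.9 − 432.1) = -7875 J.

ΔU ≈ -7.88 kJ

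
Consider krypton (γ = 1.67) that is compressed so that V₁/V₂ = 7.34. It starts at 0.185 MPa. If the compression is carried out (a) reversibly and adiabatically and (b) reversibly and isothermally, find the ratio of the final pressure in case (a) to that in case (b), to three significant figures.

Isothermal: P_b = P₁(V₁/V₂) = 0.185×7.34.
Adiabatic: P_a = P₁(V₁/V₂)^γ = 0.185×7.34^(1.67).
P_a/P_b = (V₁/V₂)^(γ−1) = 7.34^(0.67) = 3.802.

P_adiabatic / P_isothermal ≈ 3.80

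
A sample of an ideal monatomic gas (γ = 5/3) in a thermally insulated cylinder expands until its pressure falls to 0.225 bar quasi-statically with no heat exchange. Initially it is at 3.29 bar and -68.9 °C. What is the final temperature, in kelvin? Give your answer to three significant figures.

T₂ ≈ 69.8 K

Along an adiabat T P^((1−γ)/γ) is constant, so T₂ = T₁ (P₂/P₁)^((γ−1)/γ).
T₁ = -68.9 °C = 204.2 K.
T₂ = 204.2 × (0.225/3.29)^(2/5) = 69.85 K.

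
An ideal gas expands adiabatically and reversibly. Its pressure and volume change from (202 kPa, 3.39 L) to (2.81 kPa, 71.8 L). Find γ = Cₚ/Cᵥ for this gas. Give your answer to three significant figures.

PV^γ = const ⇒ γ = ln(P₂/P₁) / ln(V₁/V₂).
γ = ln(2.81/202) / ln(3.39/71.8) = 1.4.

γ ≈ 1.40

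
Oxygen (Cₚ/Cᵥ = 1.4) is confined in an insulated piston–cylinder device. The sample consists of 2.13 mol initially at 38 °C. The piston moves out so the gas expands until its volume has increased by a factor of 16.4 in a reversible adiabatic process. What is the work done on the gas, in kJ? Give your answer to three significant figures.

For a reversible adiabat TV^(γ−1) is constant, so T₂ = T₁ (V₁/V₂)^(γ−1).
T₁ = 38 °C = 311.1 K.
T₂ = 311.1 × (1/16.4)^(0.4) = 101.6 K.
Q = 0, so ΔU = W_on_gas = nCᵥΔT with Cᵥ = R/(γ−1) = 20.79 J/(mol·K).
ΔU = 2.13 × 20.79 × (101.6 − 311.1) = -9276 J.

W ≈ -9.28 kJ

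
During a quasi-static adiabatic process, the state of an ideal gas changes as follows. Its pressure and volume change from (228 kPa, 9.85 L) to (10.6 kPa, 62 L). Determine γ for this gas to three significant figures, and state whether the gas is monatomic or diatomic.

γ ≈ 1.67; monatomic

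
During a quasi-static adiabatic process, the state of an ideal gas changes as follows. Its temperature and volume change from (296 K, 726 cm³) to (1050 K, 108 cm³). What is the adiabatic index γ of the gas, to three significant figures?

TV^(γ−1) = const ⇒ γ − 1 = ln(T₂/T₁) / ln(V₁/V₂).
γ = 1 + ln(1050/296) / ln(726/108) = 1.665.

γ ≈ 1.66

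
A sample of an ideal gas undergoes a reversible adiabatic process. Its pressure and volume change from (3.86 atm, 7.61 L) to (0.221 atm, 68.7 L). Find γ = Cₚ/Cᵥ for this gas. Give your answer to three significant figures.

PV^γ = const ⇒ γ = ln(P₂/P₁) / ln(V₁/V₂).
γ = ln(0.221/3.86) / ln(7.61/68.7) = 1.3.

γ ≈ 1.30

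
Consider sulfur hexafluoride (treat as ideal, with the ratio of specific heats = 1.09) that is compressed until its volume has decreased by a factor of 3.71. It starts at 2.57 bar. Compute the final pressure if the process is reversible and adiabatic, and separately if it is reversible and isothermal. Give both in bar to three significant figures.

adiabatic: 10.7 bar; isothermal: 9.53 bar

Isothermal: P₂ = P₁(V₁/V₂) = 2.57×3.71 = 9.535 bar.
Adiabatic: P₂ = P₁(V₁/V₂)^γ = 2.57×3.71^(1.09) = 10.73 bar.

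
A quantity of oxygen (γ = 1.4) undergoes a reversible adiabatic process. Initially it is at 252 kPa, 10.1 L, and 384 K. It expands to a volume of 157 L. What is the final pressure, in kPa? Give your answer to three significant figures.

Adiabatic: P₁V₁^γ = P₂V₂^γ ⇒ P₂ = P₁ (V₁/V₂)^γ.
P₂ = 252 × (10.1/157)^(1.4) = 5.41 kPa.

P₂ ≈ 5.41 kPa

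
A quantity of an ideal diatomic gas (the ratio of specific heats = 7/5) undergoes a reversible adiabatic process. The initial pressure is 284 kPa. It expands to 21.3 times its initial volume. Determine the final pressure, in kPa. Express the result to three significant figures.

Since PV^γ is constant along a reversible adiabat, P₂ = P₁ (V₁/V₂)^γ.
P₂ = 284 × (1/21.3)^(7/5) = 3.923 kPa.

P₂ ≈ 3.92 kPa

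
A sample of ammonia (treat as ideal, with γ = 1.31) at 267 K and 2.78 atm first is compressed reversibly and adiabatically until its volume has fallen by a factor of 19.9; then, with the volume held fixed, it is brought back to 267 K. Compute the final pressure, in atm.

Adiabatic step (PV^γ = const): P₂ = 2.78×19.9^(1.31) = 139.8 atm; T₂ = 267×19.9^(0.31) = 674.8 K.
Isochoric: P₃ = P₂(T₃/T₂) = 139.8 × (267/674.8) = 55.32 atm.

P₃ ≈ 55.3 atm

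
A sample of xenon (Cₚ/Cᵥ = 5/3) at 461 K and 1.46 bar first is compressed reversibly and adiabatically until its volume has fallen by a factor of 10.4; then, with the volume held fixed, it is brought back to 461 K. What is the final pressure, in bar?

Adiabatic step (PV^γ = const): P₂ = 1.46×10.4^(5/3) = 72.34 bar; T₂ = 461×10.4^(2/3) = 2196 K.
Isochoric: P₃ = P₂(T₃/T₂) = 72.34 × (461/2196) = 15.18 bar.

P₃ ≈ 15.2 bar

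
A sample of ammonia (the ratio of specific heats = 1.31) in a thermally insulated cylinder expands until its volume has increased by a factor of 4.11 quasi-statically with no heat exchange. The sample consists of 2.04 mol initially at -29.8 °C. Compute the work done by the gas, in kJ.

For a reversible adiabat TV^(γ−1) is constant, so T₂ = T₁ (V₁/V₂)^(γ−1).
T₁ = -29.8 °C = 243.3 K.
T₂ = 243.3 × (1/4.11)^(0.31) = 157 K.
Q = 0, so ΔU = W_on_gas = nCᵥΔT with Cᵥ = R/(γ−1) = 26.82 J/(mol·K).
ΔU = 2.04 × 26.82 × (157 − 243.3) = -4724 J.
Work done by the gas = −ΔU = 4724 J.

W ≈ 4.72 kJ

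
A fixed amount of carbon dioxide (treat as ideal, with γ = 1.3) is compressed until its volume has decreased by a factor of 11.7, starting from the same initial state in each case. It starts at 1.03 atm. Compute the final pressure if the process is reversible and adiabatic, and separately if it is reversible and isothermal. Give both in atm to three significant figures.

Isothermal: P₂ = P₁(V₁/V₂) = 1.03×11.7 = 12.05 atm.
Adiabatic: P₂ = P₁(V₁/V₂)^γ = 1.03×11.7^(1.3) = 25.2 atm.

adiabatic: 25.2 atm; isothermal: 12.1 atm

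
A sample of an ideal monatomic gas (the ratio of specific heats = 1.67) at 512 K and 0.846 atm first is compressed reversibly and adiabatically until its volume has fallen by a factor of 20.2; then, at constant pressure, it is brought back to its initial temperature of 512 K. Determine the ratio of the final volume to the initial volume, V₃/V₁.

Adiabatic step: V₂/V₁ = 0.0495; T₂ = T₁·20.2^(0.67) = 3836 K.
Isobaric step: V₃/V₂ = T₃/T₂ = 512/3836.
V₃/V₁ = (V₂/V₁)(V₃/V₂) = 0.0495 × (512/3836) = 0.006608.

V₃/V₁ ≈ 0.00661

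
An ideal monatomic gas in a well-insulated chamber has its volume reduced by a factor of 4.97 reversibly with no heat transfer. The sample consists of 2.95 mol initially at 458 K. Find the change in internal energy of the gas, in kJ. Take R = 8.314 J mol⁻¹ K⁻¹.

ΔU ≈ 32.2 kJ

For a reversible adiabat TV^(γ−1) is constant, so T₂ = T₁ (V₁/V₂)^(γ−1).
γ = 5/3 for a monatomic ideal gas, so γ−1 = 2/3.
T₂ = 458 × 4.97^(2/3) = 1334 K.
Q = 0, so ΔU = W_on_gas = nCᵥΔT with Cᵥ = R/(γ−1) = 12.47 J/(mol·K).
ΔU = 2.95 × 12.47 × (1334 − 458) = 32220 J.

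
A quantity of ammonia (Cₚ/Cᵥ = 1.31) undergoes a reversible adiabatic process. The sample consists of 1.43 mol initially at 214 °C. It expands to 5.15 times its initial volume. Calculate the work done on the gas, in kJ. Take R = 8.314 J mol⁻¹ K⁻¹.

Adiabatic: T₁V₁^(γ−1) = T₂V₂^(γ−1) ⇒ T₂ = T₁ (V₁/V₂)^(γ−1).
T₁ = 214 °C = 487.1 K.
T₂ = 487.1 × (1/5.15)^(0.31) = 293.1 K.
Q = 0, so ΔU = W_on_gas = nCᵥΔT with Cᵥ = R/(γ−1) = 26.82 J/(mol·K).
ΔU = 1.43 × 26.82 × (293.1 − 487.1) = -7442 J.

W ≈ -7.44 kJ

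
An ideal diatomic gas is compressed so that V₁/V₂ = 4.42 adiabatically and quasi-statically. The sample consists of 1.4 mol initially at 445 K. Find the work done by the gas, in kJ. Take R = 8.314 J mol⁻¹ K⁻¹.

W ≈ -10.5 kJ

Adiabatic: T₁V₁^(γ−1) = T₂V₂^(γ−1) ⇒ T₂ = T₁ (V₁/V₂)^(γ−1).
γ = 7/5 for a diatomic ideal gas, so γ−1 = 2/5.
T₂ = 445 × 4.42^(2/5) = 806.4 K.
Q = 0, so ΔU = W_on_gas = nCᵥΔT with Cᵥ = R/(γ−1) = 20.79 J/(mol·K).
ΔU = 1.4 × 20.79 × (806.4 − 445) = 10520 J.
Work done by the gas = −ΔU = -10520 J.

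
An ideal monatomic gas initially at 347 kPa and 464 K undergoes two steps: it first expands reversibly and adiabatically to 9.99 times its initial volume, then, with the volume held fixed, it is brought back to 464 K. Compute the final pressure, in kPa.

For a monatomic ideal gas γ = 5/3.
Adiabatic step (PV^γ = const): P₂ = 347×(1/9.99)^(5/3) = 7.488 kPa; T₂ = 464×(1/9.99)^(2/3) = 100 K.
Isochoric: P₃ = P₂(T₃/T₂) = 7.488 × (464/100) = 34.73 kPa.

P₃ ≈ 34.7 kPa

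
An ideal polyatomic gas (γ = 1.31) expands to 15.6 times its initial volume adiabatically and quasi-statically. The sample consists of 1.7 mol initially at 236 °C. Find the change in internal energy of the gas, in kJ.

Adiabatic: T₁V₁^(γ−1) = T₂V₂^(γ−1) ⇒ T₂ = T₁ (V₁/V₂)^(γ−1).
T₁ = 236 °C = 509.1 K.
T₂ = 509.1 × (1/15.6)^(0.31) = 217.3 K.
Q = 0, so ΔU = W_on_gas = nCᵥΔT with Cᵥ = R/(γ−1) = 26.82 J/(mol·K).
ΔU = 1.7 × 26.82 × (217.3 − 509.1) = -13310 J.

ΔU ≈ -13.3 kJ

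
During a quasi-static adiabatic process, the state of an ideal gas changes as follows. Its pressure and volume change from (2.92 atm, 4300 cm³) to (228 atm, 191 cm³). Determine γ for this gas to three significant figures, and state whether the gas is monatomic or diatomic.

γ ≈ 1.40; diatomic

PV^γ = const ⇒ γ = ln(P₂/P₁) / ln(V₁/V₂).
γ = ln(228/2.92) / ln(4300/191) = 1.399.
γ ≈ 1.40 is close to 7/5, so the gas is diatomic.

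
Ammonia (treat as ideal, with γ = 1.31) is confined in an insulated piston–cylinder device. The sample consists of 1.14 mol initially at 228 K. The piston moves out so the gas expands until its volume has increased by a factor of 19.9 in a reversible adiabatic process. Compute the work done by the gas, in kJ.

For a reversible adiabat TV^(γ−1) is constant, so T₂ = T₁ (V₁/V₂)^(γ−1).
T₂ = 228 × (1/19.9)^(0.31) = 90.22 K.
Q = 0, so ΔU = W_on_gas = nCᵥΔT with Cᵥ = R/(γ−1) = 26.82 J/(mol·K).
ΔU = 1.14 × 26.82 × (90.22 − 228) = -4213 J.
Work done by the gas = −ΔU = 4213 J.

W ≈ 4.21 kJ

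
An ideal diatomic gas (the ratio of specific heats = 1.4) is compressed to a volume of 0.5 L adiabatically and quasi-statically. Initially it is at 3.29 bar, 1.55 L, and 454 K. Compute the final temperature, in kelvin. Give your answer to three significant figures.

For a reversible adiabat TV^(γ−1) is constant, so T₂ = T₁ (V₁/V₂)^(γ−1).
T₂ = 454 × (1.55/0.5)^(0.4) = 713.8 K.

T₂ ≈ 714 K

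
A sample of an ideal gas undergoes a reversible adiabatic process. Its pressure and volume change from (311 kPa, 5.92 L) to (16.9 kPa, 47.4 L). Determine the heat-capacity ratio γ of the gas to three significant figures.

PV^γ = const ⇒ γ = ln(P₂/P₁) / ln(V₁/V₂).
γ = ln(16.9/311) / ln(5.92/47.4) = 1.4.

γ ≈ 1.40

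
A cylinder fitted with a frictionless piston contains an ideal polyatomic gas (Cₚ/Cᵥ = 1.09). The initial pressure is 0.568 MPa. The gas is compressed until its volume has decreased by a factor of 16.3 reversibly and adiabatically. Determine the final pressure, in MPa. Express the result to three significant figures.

P₂ ≈ 11.9 MPa

Adiabatic: P₁V₁^γ = P₂V₂^γ ⇒ P₂ = P₁ (V₁/V₂)^γ.
P₂ = 0.568 × 16.3^(1.09) = 11.9 MPa.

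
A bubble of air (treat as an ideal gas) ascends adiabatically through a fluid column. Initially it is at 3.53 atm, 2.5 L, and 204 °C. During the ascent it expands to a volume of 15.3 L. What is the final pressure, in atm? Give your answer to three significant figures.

Adiabatic: P₁V₁^γ = P₂V₂^γ ⇒ P₂ = P₁ (V₁/V₂)^γ.
γ = 7/5 for a diatomic ideal gas.
P₂ = 3.53 × (2.5/15.3)^(7/5) = 0.2795 atm.

P₂ ≈ 0.279 atm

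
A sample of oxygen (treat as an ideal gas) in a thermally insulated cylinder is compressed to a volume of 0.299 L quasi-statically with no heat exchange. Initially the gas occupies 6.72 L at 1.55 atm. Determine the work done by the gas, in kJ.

W ≈ -6.52 kJ

γ = 7/5 for a diatomic ideal gas.
P₂ = P₁(V₁/V₂)^γ = 1.55×(6.72/0.299)^(7/5) = 121 atm.
For a reversible adiabat, W_by_gas = (P₁V₁ − P₂V₂)/(γ−1).
W_by = (157100×0.00672 − 1.226×10^7×0.000299) / (2/5) = -6524 J.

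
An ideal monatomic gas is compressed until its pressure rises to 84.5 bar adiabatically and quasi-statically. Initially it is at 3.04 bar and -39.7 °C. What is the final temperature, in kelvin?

Along an adiabat T P^((1−γ)/γ) is constant, so T₂ = T₁ (P₂/P₁)^((γ−1)/γ).
For a monatomic ideal gas γ = 5/3, so (γ−1)/γ = 2/5.
T₁ = -39.7 °C = 233.4 K.
T₂ = 233.4 × (84.5/3.04)^(2/5) = 882.6 K.

T₂ ≈ 883 K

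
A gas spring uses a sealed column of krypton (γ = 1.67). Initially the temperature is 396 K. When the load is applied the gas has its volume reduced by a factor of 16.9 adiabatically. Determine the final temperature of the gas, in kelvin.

T₂ ≈ 2630 K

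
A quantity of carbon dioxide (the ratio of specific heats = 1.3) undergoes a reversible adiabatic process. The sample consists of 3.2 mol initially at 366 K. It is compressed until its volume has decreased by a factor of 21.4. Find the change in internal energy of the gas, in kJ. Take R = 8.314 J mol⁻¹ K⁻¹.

ΔU ≈ 48.9 kJ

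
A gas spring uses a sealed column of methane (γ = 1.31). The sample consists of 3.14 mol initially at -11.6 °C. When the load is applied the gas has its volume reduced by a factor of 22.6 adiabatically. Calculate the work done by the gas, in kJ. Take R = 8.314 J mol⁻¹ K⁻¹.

W ≈ -35.9 kJ

For a reversible adiabat TV^(γ−1) is constant, so T₂ = T₁ (V₁/V₂)^(γ−1).
T₁ = -11.6 °C = 261.5 K.
T₂ = 261.5 × 22.6^(0.31) = 687.6 K.
Q = 0, so ΔU = W_on_gas = nCᵥΔT with Cᵥ = R/(γ−1) = 26.82 J/(mol·K).
ΔU = 3.14 × 26.82 × (687.6 − 261.5) = 35880 J.
Work done by the gas = −ΔU = -35880 J.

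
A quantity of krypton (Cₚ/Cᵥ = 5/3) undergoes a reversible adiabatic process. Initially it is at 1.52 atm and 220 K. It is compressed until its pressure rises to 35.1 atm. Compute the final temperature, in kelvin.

T₂ ≈ 772 K

Along an adiabat T P^((1−γ)/γ) is constant, so T₂ = T₁ (P₂/P₁)^((γ−1)/γ).
T₂ = 220 × (35.1/1.52)^(2/5) = 772.3 K.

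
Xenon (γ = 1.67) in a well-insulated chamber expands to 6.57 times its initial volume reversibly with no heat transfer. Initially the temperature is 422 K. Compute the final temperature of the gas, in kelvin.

T₂ ≈ 120 K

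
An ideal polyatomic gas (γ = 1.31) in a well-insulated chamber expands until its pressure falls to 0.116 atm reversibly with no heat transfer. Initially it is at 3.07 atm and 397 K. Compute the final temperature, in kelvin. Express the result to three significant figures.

Along an adiabat T P^((1−γ)/γ) is constant, so T₂ = T₁ (P₂/P₁)^((γ−1)/γ).
T₂ = 397 × (0.116/3.07)^(0.237) = 182.9 K.

T₂ ≈ 183 K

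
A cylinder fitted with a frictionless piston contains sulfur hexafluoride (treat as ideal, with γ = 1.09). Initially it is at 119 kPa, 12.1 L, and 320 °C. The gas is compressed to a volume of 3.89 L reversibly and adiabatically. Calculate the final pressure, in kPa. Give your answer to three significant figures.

Since PV^γ is constant along a reversible adiabat, P₂ = P₁ (V₁/V₂)^γ.
P₂ = 119 × (12.1/3.89)^(1.09) = 410 kPa.

P₂ ≈ 410 kPa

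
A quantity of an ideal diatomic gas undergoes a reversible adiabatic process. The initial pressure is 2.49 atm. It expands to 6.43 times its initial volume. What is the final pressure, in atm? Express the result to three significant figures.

Since PV^γ is constant along a reversible adiabat, P₂ = P₁ (V₁/V₂)^γ.
For a diatomic ideal gas γ = 7/5.
P₂ = 2.49 × (1/6.43)^(7/5) = 0.184 atm.

P₂ ≈ 0.184 atm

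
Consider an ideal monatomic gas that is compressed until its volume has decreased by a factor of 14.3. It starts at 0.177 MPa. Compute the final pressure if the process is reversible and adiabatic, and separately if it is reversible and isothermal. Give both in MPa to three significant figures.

adiabatic: 14.9 MPa; isothermal: 2.53 MPa

For a monatomic ideal gas γ = 5/3.
Isothermal: P₂ = P₁(V₁/V₂) = 0.177×14.3 = 2.531 MPa.
Adiabatic: P₂ = P₁(V₁/V₂)^γ = 0.177×14.3^(5/3) = 14.91 MPa.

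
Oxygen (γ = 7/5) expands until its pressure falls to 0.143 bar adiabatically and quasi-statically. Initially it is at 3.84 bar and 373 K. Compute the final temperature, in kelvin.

Adiabatic: T₂/T₁ = (P₂/P₁)^((γ−1)/γ).
T₂ = 373 × (0.143/3.84)^(2/7) = 145.7 K.

T₂ ≈ 146 K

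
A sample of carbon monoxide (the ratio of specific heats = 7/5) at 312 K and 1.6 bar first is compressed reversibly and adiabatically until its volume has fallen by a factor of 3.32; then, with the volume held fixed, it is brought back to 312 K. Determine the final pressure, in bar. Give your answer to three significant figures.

P₃ ≈ 5.31 bar

Adiabatic step (PV^γ = const): P₂ = 1.6×3.32^(7/5) = 8.584 bar; T₂ = 312×3.32^(2/5) = 504.2 K.
Isochoric: P₃ = P₂(T₃/T₂) = 8.584 × (312/504.2) = 5.312 bar.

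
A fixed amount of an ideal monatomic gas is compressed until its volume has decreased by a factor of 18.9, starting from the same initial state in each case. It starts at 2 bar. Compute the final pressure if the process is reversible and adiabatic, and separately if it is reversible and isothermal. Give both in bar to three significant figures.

adiabatic: 268 bar; isothermal: 37.8 bar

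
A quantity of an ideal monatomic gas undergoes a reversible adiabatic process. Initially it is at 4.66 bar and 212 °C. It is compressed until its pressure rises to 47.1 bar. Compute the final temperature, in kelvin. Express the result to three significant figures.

Along an adiabat T P^((1−γ)/γ) is constant, so T₂ = T₁ (P₂/P₁)^((γ−1)/γ).
For a monatomic ideal gas γ = 5/3, so (γ−1)/γ = 2/5.
T₁ = 212 °C = 485.1 K.
T₂ = 485.1 × (47.1/4.66)^(2/5) = 1224 K.

T₂ ≈ 1220 K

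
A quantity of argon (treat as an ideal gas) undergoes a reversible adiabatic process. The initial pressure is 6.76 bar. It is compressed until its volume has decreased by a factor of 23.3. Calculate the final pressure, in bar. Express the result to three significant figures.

Since PV^γ is constant along a reversible adiabat, P₂ = P₁ (V₁/V₂)^γ.
For a monatomic ideal gas γ = 5/3.
P₂ = 6.76 × 23.3^(5/3) = 1285 bar.

P₂ ≈ 1280 bar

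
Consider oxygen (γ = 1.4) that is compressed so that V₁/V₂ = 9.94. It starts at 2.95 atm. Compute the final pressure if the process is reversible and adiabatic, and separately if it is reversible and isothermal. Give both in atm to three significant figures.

Isothermal: P₂ = P₁(V₁/V₂) = 2.95×9.94 = 29.32 atm.
Adiabatic: P₂ = P₁(V₁/V₂)^γ = 2.95×9.94^(1.4) = 73.48 atm.

adiabatic: 73.5 atm; isothermal: 29.3 atm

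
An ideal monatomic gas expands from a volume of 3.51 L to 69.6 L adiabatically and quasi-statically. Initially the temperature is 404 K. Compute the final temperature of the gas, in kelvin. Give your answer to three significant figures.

T₂ ≈ 55.1 K

Adiabatic: T₁V₁^(γ−1) = T₂V₂^(γ−1) ⇒ T₂ = T₁ (V₁/V₂)^(γ−1).
For a monatomic ideal gas γ = 5/3, so γ−1 = 2/3.
T₂ = 404 × (3.51/69.6)^(2/3) = 55.15 K.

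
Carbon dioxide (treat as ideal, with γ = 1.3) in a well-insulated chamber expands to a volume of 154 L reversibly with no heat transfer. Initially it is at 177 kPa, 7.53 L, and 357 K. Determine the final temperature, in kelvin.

For a reversible adiabat TV^(γ−1) is constant, so T₂ = T₁ (V₁/V₂)^(γ−1).
T₂ = 357 × (7.53/154)^(0.3) = 144.4 K.

T₂ ≈ 144 K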